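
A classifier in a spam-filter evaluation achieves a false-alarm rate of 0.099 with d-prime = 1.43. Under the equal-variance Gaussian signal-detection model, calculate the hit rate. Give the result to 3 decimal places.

z(false-alarm rate) = z(0.099) = -1.2873
z(H) = z(FA) + d' = -1.2873 + 1.43 = 0.1427
hit rate = Φ(0.1427) = 0.5567

hit rate = 0.557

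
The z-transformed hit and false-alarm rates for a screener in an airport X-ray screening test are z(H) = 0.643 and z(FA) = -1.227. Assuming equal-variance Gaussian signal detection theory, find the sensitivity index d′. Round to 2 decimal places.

d' = z(H) − z(FA) = 0.643 − (-1.227) = 1.870

d′ = 1.87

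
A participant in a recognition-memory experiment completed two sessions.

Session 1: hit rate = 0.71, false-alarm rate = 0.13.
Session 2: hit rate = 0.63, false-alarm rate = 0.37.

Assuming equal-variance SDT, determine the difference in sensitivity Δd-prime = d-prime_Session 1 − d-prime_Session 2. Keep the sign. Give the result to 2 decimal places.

Session 1: z(0.71) = 0.553, z(0.13) = -1.126, d' = 1.679
Session 2: z(0.63) = 0.332, z(0.37) = -0.332, d' = 0.664
Δd' = d'_Session 1 − d'_Session 2 = 1.679 − 0.664 = 1.015
Session 1 has the higher sensitivity.

Δd-prime = 1.02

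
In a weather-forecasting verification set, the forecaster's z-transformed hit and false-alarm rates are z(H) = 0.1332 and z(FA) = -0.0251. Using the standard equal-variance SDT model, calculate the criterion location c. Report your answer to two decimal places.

c = -0.05

c = −½·[z(H) + z(FA)] = −½·(0.1332 + (-0.0251)) = -0.05405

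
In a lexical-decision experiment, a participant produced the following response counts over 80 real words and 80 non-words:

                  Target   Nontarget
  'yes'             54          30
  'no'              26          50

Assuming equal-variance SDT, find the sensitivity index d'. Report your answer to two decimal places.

d' = 0.77

H = 54/80 = 0.6750
FA = 30/80 = 0.3750
z(0.6750) = 0.454, z(0.3750) = -0.319
d' = z(H) − z(FA) = 0.454 − (-0.319) = 0.773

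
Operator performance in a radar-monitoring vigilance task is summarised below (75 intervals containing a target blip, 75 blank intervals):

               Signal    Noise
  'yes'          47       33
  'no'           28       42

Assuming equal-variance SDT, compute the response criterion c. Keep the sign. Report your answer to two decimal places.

c = -0.09

H = 47/75 = 0.6267
FA = 33/75 = 0.4400
Φ⁻¹(H) = 0.3231
Φ⁻¹(FA) = -0.1510
c = −½·[z(H) + z(FA)] = −0.5 × (0.3231 + (-0.1510)) = -0.08605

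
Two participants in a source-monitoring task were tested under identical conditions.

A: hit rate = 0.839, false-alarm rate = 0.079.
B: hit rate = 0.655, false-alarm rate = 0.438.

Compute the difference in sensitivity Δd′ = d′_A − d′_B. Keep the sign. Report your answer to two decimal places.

Δd′ = 1.85

A: z(0.839) = 0.990, z(0.079) = -1.412, d' = 2.402
B: z(0.655) = 0.399, z(0.438) = -0.156, d' = 0.555
Δd' = d'_A − d'_B = 2.402 − 0.555 = 1.847
A has the higher sensitivity.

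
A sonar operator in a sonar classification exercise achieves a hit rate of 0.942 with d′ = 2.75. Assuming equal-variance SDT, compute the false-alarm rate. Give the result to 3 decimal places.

z(hit rate) = z(0.942) = 1.5718
z(FA) = z(H) − d' = 1.5718 − 2.75 = -1.1782
false-alarm rate = Φ(-1.1782) = 0.1194

false-alarm rate = 0.119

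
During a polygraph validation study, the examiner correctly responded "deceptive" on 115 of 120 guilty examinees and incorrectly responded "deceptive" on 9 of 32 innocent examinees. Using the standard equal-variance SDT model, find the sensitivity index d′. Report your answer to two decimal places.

H = 115/120 = 0.9583
FA = 9/32 = 0.2812
z(H) = z(0.9583) = 1.731
z(FA) = z(0.2812) = -0.579
d' = z(H) − z(FA) = 1.731 − (-0.579) = 2.310

d′ = 2.31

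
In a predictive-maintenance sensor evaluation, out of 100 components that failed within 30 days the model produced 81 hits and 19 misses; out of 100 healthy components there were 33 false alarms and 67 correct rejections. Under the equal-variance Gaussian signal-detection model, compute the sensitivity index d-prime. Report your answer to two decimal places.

H = 81/100 = 0.8100
FA = 33/100 = 0.3300
z(0.8100) = 0.878, z(0.3300) = -0.440
d' = z(H) − z(FA) = 0.878 − (-0.440) = 1.318

d-prime = 1.32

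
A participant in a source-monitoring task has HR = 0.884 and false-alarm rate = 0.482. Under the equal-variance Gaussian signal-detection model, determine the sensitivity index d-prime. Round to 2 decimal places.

d-prime = 1.24

z(H) = 1.195
z(FA) = -0.045
d' = z(H) − z(FA) = 1.195 − (-0.045) = 1.240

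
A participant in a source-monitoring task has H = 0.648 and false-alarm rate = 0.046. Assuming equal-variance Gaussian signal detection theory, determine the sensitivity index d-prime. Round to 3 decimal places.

z(0.648) = 0.3799, z(0.046) = -1.6849
d' = z(H) − z(FA) = 0.3799 − (-1.6849) = 2.0648

d-prime = 2.065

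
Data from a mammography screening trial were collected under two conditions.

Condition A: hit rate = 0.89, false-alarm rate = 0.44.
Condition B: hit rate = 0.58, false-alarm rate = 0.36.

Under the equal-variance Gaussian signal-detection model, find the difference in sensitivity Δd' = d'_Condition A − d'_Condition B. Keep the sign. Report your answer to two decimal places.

Condition A: z(0.89) = 1.227, z(0.44) = -0.151, d' = 1.378
Condition B: z(0.58) = 0.202, z(0.36) = -0.358, d' = 0.560
Δd' = d'_Condition A − d'_Condition B = 1.378 − 0.560 = 0.818
Condition A has the higher sensitivity.

Δd' = 0.82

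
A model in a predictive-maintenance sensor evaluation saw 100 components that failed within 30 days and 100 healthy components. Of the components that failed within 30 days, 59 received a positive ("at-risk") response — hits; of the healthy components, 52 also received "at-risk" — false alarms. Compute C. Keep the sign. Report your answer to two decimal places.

C = -0.14

H = 59/100 = 0.5900
FA = 52/100 = 0.5200
z(H) = z(0.5900) = 0.2275
z(FA) = z(0.5200) = 0.0502
c = −½·[z(H) + z(FA)] = −0.5 × (0.2275 + 0.0502) = -0.13885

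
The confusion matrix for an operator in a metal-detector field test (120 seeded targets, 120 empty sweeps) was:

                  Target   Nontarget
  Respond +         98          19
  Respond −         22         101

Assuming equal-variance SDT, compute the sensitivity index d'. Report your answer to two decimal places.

d' = 1.90

H = 98/120 = 0.8167
FA = 19/120 = 0.1583
z(H) = z(0.8167) = 0.9029
z(FA) = z(0.1583) = -1.0015
d' = z(H) − z(FA) = 0.9029 − (-1.0015) = 1.9044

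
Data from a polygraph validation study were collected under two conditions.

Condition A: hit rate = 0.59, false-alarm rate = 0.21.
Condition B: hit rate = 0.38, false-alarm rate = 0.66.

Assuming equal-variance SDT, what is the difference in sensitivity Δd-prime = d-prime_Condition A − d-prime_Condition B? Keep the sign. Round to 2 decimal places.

Condition A: z(0.59) = 0.228, z(0.21) = -0.806, d' = 1.034
Condition B: z(0.38) = -0.305, z(0.66) = 0.412, d' = -0.717
Δd' = d'_Condition A − d'_Condition B = 1.034 − (-0.717) = 1.751
Condition A has the higher sensitivity.

Δd-prime = 1.75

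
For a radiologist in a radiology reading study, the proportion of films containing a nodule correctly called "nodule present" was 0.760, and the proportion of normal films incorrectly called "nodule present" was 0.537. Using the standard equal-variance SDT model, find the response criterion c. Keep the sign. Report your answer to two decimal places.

c = -0.40

z(H) = 0.706
z(FA) = 0.093
c = −½·[z(H) + z(FA)] = −0.5 × (0.706 + 0.093) = -0.3995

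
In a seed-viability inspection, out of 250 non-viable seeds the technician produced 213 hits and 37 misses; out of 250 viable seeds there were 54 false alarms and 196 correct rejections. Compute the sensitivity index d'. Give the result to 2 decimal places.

H = 213/250 = 0.8520
FA = 54/250 = 0.2160
z(0.8520) = 1.0450, z(0.2160) = -0.7858
d' = z(H) − z(FA) = 1.0450 − (-0.7858) = 1.8308

d' = 1.83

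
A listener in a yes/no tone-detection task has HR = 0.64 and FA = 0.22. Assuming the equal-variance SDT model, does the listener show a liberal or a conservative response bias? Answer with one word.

conservative

z(H) = 0.358, z(FA) = -0.772
c = −½·(z(H) + z(FA)) = 0.207
c > 0 → conservative criterion (biased toward responding “no”).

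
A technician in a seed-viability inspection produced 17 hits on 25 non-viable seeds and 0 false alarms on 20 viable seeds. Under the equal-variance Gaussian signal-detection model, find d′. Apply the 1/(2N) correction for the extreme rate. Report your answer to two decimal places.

The false-alarm rate is 0/20 = 0, so apply the 1/(2N) correction: FA → 1/(2·20) = 0.02500.
z(H) = z(0.68000) = 0.468
z(FA) = z(0.02500) = -1.960
d' = 0.468 − (-1.960) = 2.428

d′ = 2.43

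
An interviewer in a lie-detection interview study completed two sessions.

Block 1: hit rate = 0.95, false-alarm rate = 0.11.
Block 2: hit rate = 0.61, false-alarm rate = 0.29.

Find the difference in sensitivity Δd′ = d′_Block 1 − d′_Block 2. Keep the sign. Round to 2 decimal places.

Δd′ = 2.04

Block 1: z(0.95) = 1.645, z(0.11) = -1.227, d' = 2.872
Block 2: z(0.61) = 0.279, z(0.29) = -0.553, d' = 0.832
Δd' = d'_Block 1 − d'_Block 2 = 2.872 − 0.832 = 2.040
Block 1 has the higher sensitivity.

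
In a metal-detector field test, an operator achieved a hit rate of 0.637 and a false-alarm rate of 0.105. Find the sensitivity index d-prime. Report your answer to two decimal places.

Φ⁻¹(0.637) = 0.350, Φ⁻¹(0.105) = -1.254
d' = z(H) − z(FA) = 0.350 − (-1.254) = 1.604

d-prime = 1.60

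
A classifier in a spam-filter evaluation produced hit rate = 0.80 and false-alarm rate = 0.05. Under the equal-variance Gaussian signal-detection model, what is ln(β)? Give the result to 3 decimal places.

ln β = 0.999

Φ⁻¹(0.80) = 0.8416, Φ⁻¹(0.05) = -1.6449
ln β = −½·[z(H)² − z(FA)²] = −0.5 × (0.7083 − 2.7057) = 0.9987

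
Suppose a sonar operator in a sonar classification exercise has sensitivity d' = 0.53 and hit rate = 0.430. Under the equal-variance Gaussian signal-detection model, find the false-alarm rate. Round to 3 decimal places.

z(hit rate) = z(0.430) = -0.1764
z(FA) = z(H) − d' = -0.1764 − 0.53 = -0.7064
false-alarm rate = Φ(-0.7064) = 0.2400

false-alarm rate = 0.240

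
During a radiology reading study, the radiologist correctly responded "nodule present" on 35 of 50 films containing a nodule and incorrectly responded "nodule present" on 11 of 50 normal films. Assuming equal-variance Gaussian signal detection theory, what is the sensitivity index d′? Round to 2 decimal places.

d′ = 1.30

H = 35/50 = 0.7000
FA = 11/50 = 0.2200
z(H) = 0.524
z(FA) = -0.772
d' = z(H) − z(FA) = 0.524 − (-0.772) = 1.296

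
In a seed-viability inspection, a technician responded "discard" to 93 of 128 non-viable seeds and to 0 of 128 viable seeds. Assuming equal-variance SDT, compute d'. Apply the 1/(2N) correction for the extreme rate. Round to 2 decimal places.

d' = 3.26

The false-alarm rate is 0/128 = 0, so apply the 1/(2N) correction: FA → 1/(2·128) = 0.00391.
z(H) = z(0.72656) = 0.602
z(FA) = z(0.00391) = -2.660
d' = 0.602 − (-2.660) = 3.262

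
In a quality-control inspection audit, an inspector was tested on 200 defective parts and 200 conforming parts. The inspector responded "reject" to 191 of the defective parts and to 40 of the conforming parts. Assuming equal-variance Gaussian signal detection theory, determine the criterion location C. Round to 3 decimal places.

C = -0.427

H = 191/200 = 0.9550
FA = 40/200 = 0.2000
z(H) = z(0.9550) = 1.6954
z(FA) = z(0.2000) = -0.8416
c = −½·[z(H) + z(FA)] = −0.5 × (1.6954 + (-0.8416)) = -0.4269
c < 0: the inspector has a liberal response bias.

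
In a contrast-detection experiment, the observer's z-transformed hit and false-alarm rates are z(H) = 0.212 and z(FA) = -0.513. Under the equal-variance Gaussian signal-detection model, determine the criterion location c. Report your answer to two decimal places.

c = 0.15

c = −½·[z(H) + z(FA)] = −½·(0.212 + (-0.513)) = 0.1505
c > 0: the observer has a conservative response bias.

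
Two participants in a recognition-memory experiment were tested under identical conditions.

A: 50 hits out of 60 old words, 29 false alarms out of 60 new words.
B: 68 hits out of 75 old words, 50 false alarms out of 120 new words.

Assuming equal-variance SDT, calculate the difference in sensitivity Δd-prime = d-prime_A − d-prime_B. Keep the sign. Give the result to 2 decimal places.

A: z(0.8333) = 0.967, z(0.4833) = -0.042, d' = 1.009
B: z(0.9067) = 1.321, z(0.4167) = -0.210, d' = 1.531
Δd' = d'_A − d'_B = 1.009 − 1.531 = -0.522
B has the higher sensitivity.

Δd-prime = -0.52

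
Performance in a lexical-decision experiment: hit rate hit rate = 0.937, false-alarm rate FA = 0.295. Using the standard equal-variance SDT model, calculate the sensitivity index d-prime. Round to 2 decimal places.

Φ⁻¹(H) = 1.5301
Φ⁻¹(FA) = -0.5388
d' = z(H) − z(FA) = 1.5301 − (-0.5388) = 2.0689

d-prime = 2.07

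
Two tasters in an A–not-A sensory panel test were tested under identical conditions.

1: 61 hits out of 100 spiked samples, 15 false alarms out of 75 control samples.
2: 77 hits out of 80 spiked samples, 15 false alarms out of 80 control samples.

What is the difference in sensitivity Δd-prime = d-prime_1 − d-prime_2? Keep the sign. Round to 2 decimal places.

Δd-prime = -1.55

1: z(0.6100) = 0.279, z(0.2000) = -0.842, d' = 1.121
2: z(0.9625) = 1.780, z(0.1875) = -0.887, d' = 2.667
Δd' = d'_1 − d'_2 = 1.121 − 2.667 = -1.546
2 has the higher sensitivity.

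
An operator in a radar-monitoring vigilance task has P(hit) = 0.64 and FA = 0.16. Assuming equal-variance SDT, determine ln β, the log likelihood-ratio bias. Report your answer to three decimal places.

z(H) = 0.3585
z(FA) = -0.9945
ln β = −½·[z(H)² − z(FA)²] = −0.5 × (0.1285 − 0.9890) = 0.43025

ln β = 0.430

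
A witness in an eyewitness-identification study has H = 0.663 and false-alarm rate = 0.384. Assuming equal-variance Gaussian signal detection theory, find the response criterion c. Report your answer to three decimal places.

c = -0.063

z(H) = 0.4207
z(FA) = -0.2950
c = −½·[z(H) + z(FA)] = −0.5 × (0.4207 + (-0.2950)) = -0.06285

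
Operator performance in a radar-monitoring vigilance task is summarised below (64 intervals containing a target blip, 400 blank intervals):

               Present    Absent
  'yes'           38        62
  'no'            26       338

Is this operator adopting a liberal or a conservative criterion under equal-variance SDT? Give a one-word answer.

z(H) = 0.237, z(FA) = -1.015
c = −½·(z(H) + z(FA)) = 0.389
c > 0 → conservative criterion (biased toward responding “no”).

conservative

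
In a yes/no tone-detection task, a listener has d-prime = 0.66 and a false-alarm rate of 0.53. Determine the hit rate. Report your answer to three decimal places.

hit rate = 0.769

z(false-alarm rate) = z(0.53) = 0.0753
z(H) = z(FA) + d' = 0.0753 + 0.66 = 0.7353
hit rate = Φ(0.7353) = 0.7689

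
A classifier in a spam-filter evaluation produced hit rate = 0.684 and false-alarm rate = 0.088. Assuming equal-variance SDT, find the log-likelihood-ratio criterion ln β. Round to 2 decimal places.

z(H) = z(0.684) = 0.479
z(FA) = z(0.088) = -1.353
ln β = −½·[z(H)² − z(FA)²] = −0.5 × (0.229 − 1.831) = 0.801

ln β = 0.80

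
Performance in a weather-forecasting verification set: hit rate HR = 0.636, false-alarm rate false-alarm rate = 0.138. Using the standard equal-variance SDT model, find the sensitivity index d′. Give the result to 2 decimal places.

z(H) = z(0.636) = 0.3478
z(FA) = z(0.138) = -1.0893
d' = z(H) − z(FA) = 0.3478 − (-1.0893) = 1.4371

d′ = 1.44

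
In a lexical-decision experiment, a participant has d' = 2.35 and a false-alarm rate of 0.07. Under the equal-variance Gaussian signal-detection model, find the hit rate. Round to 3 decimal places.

z(false-alarm rate) = z(0.07) = -1.4758
z(H) = z(FA) + d' = -1.4758 + 2.35 = 0.8742
hit rate = Φ(0.8742) = 0.8090

hit rate = 0.809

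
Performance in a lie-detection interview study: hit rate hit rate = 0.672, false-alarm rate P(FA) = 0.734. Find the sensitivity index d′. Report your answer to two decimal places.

d′ = -0.18

Φ⁻¹(0.672) = 0.4454, Φ⁻¹(0.734) = 0.6250
d' = z(H) − z(FA) = 0.4454 − 0.6250 = -0.1796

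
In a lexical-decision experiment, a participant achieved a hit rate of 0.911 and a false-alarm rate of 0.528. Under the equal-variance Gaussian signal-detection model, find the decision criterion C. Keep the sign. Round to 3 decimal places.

z(H) = z(0.911) = 1.3469
z(FA) = z(0.528) = 0.0702
c = −½·[z(H) + z(FA)] = −0.5 × (1.3469 + 0.0702) = -0.70855
c < 0: the participant has a liberal response bias.

C = -0.709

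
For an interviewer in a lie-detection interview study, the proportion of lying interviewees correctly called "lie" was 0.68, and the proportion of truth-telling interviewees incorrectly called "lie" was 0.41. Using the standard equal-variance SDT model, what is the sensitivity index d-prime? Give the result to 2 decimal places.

d-prime = 0.70

Φ⁻¹(H) = Φ⁻¹(0.68) = 0.4677
Φ⁻¹(FA) = Φ⁻¹(0.41) = -0.2275
d' = z(H) − z(FA) = 0.4677 − (-0.2275) = 0.6952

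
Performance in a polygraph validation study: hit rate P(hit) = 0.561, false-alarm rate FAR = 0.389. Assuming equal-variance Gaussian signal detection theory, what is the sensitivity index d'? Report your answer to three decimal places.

d' = 0.435

z(0.561) = 0.1535, z(0.389) = -0.2819
d' = z(H) − z(FA) = 0.1535 − (-0.2819) = 0.4354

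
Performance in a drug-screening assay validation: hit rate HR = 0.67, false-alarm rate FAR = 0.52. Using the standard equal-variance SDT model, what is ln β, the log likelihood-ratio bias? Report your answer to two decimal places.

ln β = -0.10

z(0.67) = 0.440, z(0.52) = 0.050
ln β = −½·[z(H)² − z(FA)²] = −0.5 × (0.194 − 0.003) = -0.0955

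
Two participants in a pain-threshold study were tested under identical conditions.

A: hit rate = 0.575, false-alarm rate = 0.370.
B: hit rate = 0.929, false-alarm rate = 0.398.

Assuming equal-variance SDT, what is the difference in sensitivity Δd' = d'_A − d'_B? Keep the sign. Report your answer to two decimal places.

A: z(0.575) = 0.189, z(0.370) = -0.332, d' = 0.521
B: z(0.929) = 1.468, z(0.398) = -0.259, d' = 1.727
Δd' = d'_A − d'_B = 0.521 − 1.727 = -1.206
B has the higher sensitivity.

Δd' = -1.21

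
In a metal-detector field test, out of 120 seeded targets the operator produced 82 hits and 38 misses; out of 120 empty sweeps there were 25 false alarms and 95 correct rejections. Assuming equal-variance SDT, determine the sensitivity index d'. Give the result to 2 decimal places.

H = 82/120 = 0.6833
FA = 25/120 = 0.2083
z(H) = 0.477
z(FA) = -0.812
d' = z(H) − z(FA) = 0.477 − (-0.812) = 1.289

d' = 1.29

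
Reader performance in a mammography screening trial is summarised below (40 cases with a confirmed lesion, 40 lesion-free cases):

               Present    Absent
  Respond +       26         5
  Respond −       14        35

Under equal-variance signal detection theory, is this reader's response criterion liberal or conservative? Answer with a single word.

conservative

z(H) = 0.385, z(FA) = -1.150
c = −½·(z(H) + z(FA)) = 0.3825
c > 0 → conservative criterion (biased toward responding “no”).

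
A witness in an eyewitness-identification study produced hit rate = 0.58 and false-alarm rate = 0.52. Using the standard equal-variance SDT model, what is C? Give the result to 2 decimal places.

C = -0.13

Φ⁻¹(H) = Φ⁻¹(0.58) = 0.202
Φ⁻¹(FA) = Φ⁻¹(0.52) = 0.050
c = −½·[z(H) + z(FA)] = −0.5 × (0.202 + 0.050) = -0.126
c < 0: the witness has a liberal response bias.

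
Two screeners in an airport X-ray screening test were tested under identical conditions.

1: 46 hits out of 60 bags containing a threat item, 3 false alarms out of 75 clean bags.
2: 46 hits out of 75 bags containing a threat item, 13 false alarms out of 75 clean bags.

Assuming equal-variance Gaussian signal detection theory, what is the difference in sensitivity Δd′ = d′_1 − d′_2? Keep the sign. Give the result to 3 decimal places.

1: z(0.7667) = 0.7280, z(0.0400) = -1.7507, d' = 2.4787
2: z(0.6133) = 0.2879, z(0.1733) = -0.9412, d' = 1.2291
Δd' = d'_1 − d'_2 = 2.4787 − 1.2291 = 1.2496
1 has the higher sensitivity.

Δd′ = 1.250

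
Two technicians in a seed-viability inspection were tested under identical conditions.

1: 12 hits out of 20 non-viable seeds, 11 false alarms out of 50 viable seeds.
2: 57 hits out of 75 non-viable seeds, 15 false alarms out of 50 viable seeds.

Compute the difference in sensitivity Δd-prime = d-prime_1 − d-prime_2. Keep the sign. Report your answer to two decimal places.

1: z(0.6000) = 0.253, z(0.2200) = -0.772, d' = 1.025
2: z(0.7600) = 0.706, z(0.3000) = -0.524, d' = 1.230
Δd' = d'_1 − d'_2 = 1.025 − 1.230 = -0.205
2 has the higher sensitivity.

Δd-prime = -0.21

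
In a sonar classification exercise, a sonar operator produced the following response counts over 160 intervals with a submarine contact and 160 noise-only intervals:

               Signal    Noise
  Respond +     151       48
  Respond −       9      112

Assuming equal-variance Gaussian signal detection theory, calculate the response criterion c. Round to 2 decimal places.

c = -0.53

H = 151/160 = 0.9437
FA = 48/160 = 0.3000
z(H) = 1.587
z(FA) = -0.524
c = −½·[z(H) + z(FA)] = −0.5 × (1.587 + (-0.524)) = -0.5315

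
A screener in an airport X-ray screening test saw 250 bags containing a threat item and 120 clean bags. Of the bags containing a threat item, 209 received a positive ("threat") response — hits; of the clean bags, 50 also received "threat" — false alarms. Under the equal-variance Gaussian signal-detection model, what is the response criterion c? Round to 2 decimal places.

H = 209/250 = 0.8360
FA = 50/120 = 0.4167
Φ⁻¹(H) = 0.9782
Φ⁻¹(FA) = -0.2103
c = −½·[z(H) + z(FA)] = −0.5 × (0.9782 + (-0.2103)) = -0.38395
c < 0: the screener has a liberal response bias.

c = -0.38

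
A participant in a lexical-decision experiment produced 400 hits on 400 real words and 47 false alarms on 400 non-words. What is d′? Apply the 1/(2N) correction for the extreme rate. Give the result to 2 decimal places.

The hit rate is 400/400 = 1, so apply the 1/(2N) correction: H → 1 − 1/(2·400) = 0.99875.
z(H) = z(0.99875) = 3.023
z(FA) = z(0.11750) = -1.188
d' = 3.023 − (-1.188) = 4.211

d′ = 4.21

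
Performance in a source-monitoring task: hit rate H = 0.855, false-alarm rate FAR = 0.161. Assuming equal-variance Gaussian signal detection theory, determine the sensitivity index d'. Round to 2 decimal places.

d' = 2.05

z(H) = 1.0581
z(FA) = -0.9904
d' = z(H) − z(FA) = 1.0581 − (-0.9904) = 2.0485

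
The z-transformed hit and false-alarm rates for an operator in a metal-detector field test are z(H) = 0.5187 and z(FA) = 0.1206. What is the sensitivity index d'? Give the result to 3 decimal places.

d' = 0.398

d' = z(H) − z(FA) = 0.5187 − 0.1206 = 0.3981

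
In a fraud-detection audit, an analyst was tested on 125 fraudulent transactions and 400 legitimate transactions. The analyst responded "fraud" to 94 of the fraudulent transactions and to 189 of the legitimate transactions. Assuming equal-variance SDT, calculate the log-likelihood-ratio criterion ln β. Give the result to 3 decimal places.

H = 94/125 = 0.7520
FA = 189/400 = 0.4725
z(0.7520) = 0.6808, z(0.4725) = -0.0690
ln β = −½·[z(H)² − z(FA)²] = −0.5 × (0.4635 − 0.0048) = -0.22935

ln β = -0.229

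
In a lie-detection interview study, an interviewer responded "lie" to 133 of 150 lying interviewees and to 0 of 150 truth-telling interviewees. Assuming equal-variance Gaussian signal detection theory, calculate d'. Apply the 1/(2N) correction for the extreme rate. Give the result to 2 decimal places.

The false-alarm rate is 0/150 = 0, so apply the 1/(2N) correction: FA → 1/(2·150) = 0.00333.
z(H) = z(0.88667) = 1.209
z(FA) = z(0.00333) = -2.713
d' = 1.209 − (-2.713) = 3.922

d' = 3.92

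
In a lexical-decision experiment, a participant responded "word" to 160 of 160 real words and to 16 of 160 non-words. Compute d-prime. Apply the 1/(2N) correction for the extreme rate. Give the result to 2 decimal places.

The hit rate is 160/160 = 1, so apply the 1/(2N) correction: H → 1 − 1/(2·160) = 0.99687.
z(H) = z(0.99687) = 2.734
z(FA) = z(0.10000) = -1.282
d' = 2.734 − (-1.282) = 4.016

d-prime = 4.02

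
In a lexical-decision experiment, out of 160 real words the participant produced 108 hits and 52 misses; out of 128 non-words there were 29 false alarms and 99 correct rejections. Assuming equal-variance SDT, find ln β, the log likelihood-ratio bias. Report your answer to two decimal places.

ln β = 0.18

H = 108/160 = 0.6750
FA = 29/128 = 0.2266
z(H) = z(0.6750) = 0.454
z(FA) = z(0.2266) = -0.750
ln β = −½·[z(H)² − z(FA)²] = −0.5 × (0.206 − 0.563) = 0.1785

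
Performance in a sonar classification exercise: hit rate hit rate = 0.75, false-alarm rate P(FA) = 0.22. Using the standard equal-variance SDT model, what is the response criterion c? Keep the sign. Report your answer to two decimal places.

z(H) = 0.674
z(FA) = -0.772
c = −½·[z(H) + z(FA)] = −0.5 × (0.674 + (-0.772)) = 0.049

c = 0.05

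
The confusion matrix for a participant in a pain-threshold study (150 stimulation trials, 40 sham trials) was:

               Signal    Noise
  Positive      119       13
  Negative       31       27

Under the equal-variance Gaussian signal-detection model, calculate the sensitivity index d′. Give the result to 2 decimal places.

d′ = 1.27

H = 119/150 = 0.7933
FA = 13/40 = 0.3250
z(H) = z(0.7933) = 0.818
z(FA) = z(0.3250) = -0.454
d' = z(H) − z(FA) = 0.818 − (-0.454) = 1.272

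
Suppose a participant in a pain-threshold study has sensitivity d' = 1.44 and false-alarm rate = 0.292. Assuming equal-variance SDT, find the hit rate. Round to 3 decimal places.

hit rate = 0.814

z(false-alarm rate) = z(0.292) = -0.5476
z(H) = z(FA) + d' = -0.5476 + 1.44 = 0.8924
hit rate = Φ(0.8924) = 0.8139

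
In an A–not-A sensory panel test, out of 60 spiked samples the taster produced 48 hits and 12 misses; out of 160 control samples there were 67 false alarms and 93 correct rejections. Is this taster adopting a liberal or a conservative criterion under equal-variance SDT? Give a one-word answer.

liberal

z(H) = 0.842, z(FA) = -0.205
c = −½·(z(H) + z(FA)) = -0.3185
c < 0 → liberal criterion (biased toward responding “yes”).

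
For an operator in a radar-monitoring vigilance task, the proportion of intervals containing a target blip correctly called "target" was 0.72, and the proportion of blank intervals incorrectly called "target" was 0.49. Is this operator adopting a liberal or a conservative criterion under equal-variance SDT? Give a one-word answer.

liberal

z(H) = 0.583, z(FA) = -0.025
c = −½·(z(H) + z(FA)) = -0.279
c < 0 → liberal criterion (biased toward responding “yes”).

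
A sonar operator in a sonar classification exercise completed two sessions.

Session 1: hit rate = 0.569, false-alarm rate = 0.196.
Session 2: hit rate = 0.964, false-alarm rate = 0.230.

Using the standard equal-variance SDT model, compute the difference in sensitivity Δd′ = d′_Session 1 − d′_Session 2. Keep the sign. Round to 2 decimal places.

Δd′ = -1.51

Session 1: z(0.569) = 0.174, z(0.196) = -0.856, d' = 1.030
Session 2: z(0.964) = 1.799, z(0.230) = -0.739, d' = 2.538
Δd' = d'_Session 1 − d'_Session 2 = 1.030 − 2.538 = -1.508
Session 2 has the higher sensitivity.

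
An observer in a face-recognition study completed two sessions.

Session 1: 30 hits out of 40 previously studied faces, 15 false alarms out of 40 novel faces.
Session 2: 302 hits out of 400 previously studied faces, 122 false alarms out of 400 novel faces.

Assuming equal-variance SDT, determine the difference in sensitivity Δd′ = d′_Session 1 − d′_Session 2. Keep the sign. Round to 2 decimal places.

Session 1: z(0.7500) = 0.674, z(0.3750) = -0.319, d' = 0.993
Session 2: z(0.7550) = 0.690, z(0.3050) = -0.510, d' = 1.200
Δd' = d'_Session 1 − d'_Session 2 = 0.993 − 1.200 = -0.207
Session 2 has the higher sensitivity.

Δd′ = -0.21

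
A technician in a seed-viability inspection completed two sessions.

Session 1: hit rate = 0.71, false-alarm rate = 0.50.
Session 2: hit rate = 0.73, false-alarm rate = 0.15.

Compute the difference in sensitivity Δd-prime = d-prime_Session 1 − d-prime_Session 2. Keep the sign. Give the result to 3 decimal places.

Session 1: z(0.71) = 0.5534, z(0.50) = 0.0000, d' = 0.5534
Session 2: z(0.73) = 0.6128, z(0.15) = -1.0364, d' = 1.6492
Δd' = d'_Session 1 − d'_Session 2 = 0.5534 − 1.6492 = -1.0958
Session 2 has the higher sensitivity.

Δd-prime = -1.096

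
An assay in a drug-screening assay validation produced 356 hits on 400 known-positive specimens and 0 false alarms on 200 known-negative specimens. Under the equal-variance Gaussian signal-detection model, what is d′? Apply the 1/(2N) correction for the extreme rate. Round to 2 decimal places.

d′ = 4.03

The false-alarm rate is 0/200 = 0, so apply the 1/(2N) correction: FA → 1/(2·200) = 0.00250.
z(H) = z(0.89000) = 1.227
z(FA) = z(0.00250) = -2.807
d' = 1.227 − (-2.807) = 4.034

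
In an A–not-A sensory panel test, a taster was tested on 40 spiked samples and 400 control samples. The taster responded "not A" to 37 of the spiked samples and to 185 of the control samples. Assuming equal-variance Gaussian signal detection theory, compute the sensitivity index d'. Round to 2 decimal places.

H = 37/40 = 0.9250
FA = 185/400 = 0.4625
z(H) = z(0.9250) = 1.4395
z(FA) = z(0.4625) = -0.0941
d' = z(H) − z(FA) = 1.4395 − (-0.0941) = 1.5336

d' = 1.53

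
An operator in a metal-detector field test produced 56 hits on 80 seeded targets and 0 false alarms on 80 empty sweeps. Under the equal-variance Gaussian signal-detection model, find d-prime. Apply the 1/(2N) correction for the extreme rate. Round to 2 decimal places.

d-prime = 3.02

The false-alarm rate is 0/80 = 0, so apply the 1/(2N) correction: FA → 1/(2·80) = 0.00625.
z(H) = z(0.70000) = 0.524
z(FA) = z(0.00625) = -2.498
d' = 0.524 − (-2.498) = 3.022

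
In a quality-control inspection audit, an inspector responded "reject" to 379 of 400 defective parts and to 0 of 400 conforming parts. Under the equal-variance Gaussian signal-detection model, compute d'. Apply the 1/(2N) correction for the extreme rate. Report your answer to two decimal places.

d' = 4.64

The false-alarm rate is 0/400 = 0, so apply the 1/(2N) correction: FA → 1/(2·400) = 0.00125.
z(H) = z(0.94750) = 1.621
z(FA) = z(0.00125) = -3.023
d' = 1.621 − (-3.023) = 4.644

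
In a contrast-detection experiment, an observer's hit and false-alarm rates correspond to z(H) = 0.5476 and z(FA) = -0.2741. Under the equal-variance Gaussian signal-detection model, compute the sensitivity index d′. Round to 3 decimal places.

d' = z(H) − z(FA) = 0.5476 − (-0.2741) = 0.8217

d′ = 0.822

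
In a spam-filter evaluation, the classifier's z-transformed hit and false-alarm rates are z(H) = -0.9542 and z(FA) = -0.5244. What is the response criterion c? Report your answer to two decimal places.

c = 0.74

c = −½·[z(H) + z(FA)] = −½·(-0.9542 + (-0.5244)) = 0.7393
c > 0: the classifier has a conservative response bias.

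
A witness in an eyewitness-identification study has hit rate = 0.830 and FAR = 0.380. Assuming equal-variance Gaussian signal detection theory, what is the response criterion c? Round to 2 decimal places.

z(H) = z(0.830) = 0.954
z(FA) = z(0.380) = -0.305
c = −½·[z(H) + z(FA)] = −0.5 × (0.954 + (-0.305)) = -0.3245

c = -0.32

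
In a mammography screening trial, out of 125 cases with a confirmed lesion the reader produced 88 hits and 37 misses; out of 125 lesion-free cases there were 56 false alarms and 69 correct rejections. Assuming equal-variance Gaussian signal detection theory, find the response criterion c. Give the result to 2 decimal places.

c = -0.20

H = 88/125 = 0.7040
FA = 56/125 = 0.4480
Φ⁻¹(H) = Φ⁻¹(0.7040) = 0.536
Φ⁻¹(FA) = Φ⁻¹(0.4480) = -0.131
c = −½·[z(H) + z(FA)] = −0.5 × (0.536 + (-0.131)) = -0.2025
c < 0: the reader has a liberal response bias.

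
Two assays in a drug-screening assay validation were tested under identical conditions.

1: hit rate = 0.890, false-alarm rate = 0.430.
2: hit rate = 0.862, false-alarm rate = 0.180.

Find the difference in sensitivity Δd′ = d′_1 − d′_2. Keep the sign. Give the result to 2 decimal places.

Δd′ = -0.60

1: z(0.890) = 1.227, z(0.430) = -0.176, d' = 1.403
2: z(0.862) = 1.089, z(0.180) = -0.915, d' = 2.004
Δd' = d'_1 − d'_2 = 1.403 − 2.004 = -0.601
2 has the higher sensitivity.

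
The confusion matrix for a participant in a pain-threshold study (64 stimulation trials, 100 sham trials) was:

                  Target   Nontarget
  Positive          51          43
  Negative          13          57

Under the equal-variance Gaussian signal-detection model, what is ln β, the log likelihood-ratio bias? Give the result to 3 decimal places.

ln β = -0.329

H = 51/64 = 0.7969
FA = 43/100 = 0.4300
z(H) = 0.8306
z(FA) = -0.1764
ln β = −½·[z(H)² − z(FA)²] = −0.5 × (0.6899 − 0.0311) = -0.3294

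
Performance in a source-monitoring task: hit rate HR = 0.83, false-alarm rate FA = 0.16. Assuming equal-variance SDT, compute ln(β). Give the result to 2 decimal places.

z(H) = z(0.83) = 0.954
z(FA) = z(0.16) = -0.994
ln β = −½·[z(H)² − z(FA)²] = −0.5 × (0.910 − 0.988) = 0.039

ln β = 0.04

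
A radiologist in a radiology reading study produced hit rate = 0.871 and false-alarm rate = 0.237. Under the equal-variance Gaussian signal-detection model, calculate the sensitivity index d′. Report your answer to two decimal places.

z(H) = 1.1311
z(FA) = -0.7160
d' = z(H) − z(FA) = 1.1311 − (-0.7160) = 1.8471

d′ = 1.85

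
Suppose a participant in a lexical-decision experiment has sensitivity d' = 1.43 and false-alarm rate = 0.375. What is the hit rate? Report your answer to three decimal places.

hit rate = 0.867

z(false-alarm rate) = z(0.375) = -0.3186
z(H) = z(FA) + d' = -0.3186 + 1.43 = 1.1114
hit rate = Φ(1.1114) = 0.8668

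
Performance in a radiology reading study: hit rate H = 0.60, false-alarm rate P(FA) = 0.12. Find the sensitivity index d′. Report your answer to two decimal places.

d′ = 1.43

z(0.60) = 0.2533, z(0.12) = -1.1750
d' = z(H) − z(FA) = 0.2533 − (-1.1750) = 1.4283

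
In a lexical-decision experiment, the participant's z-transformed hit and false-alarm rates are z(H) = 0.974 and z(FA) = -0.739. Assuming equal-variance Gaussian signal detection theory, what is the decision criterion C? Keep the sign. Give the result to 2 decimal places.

C = -0.12

c = −½·[z(H) + z(FA)] = −½·(0.974 + (-0.739)) = -0.1175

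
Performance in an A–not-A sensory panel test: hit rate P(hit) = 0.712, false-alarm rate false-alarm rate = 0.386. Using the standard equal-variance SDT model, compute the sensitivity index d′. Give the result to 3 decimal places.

d′ = 0.849

z(H) = 0.5592
z(FA) = -0.2898
d' = z(H) − z(FA) = 0.5592 − (-0.2898) = 0.8490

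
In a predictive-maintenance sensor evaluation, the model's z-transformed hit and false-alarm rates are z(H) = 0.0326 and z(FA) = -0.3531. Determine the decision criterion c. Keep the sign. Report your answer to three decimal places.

c = 0.160

c = −½·[z(H) + z(FA)] = −½·(0.0326 + (-0.3531)) = 0.16025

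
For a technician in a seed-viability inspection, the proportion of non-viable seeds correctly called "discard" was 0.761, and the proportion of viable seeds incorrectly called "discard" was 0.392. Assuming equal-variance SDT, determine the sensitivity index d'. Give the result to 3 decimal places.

z(H) = 0.7095
z(FA) = -0.2741
d' = z(H) − z(FA) = 0.7095 − (-0.2741) = 0.9836

d' = 0.984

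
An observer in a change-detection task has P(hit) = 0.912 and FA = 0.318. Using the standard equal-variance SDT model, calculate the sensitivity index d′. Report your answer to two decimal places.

Φ⁻¹(H) = Φ⁻¹(0.912) = 1.3532
Φ⁻¹(FA) = Φ⁻¹(0.318) = -0.4733
d' = z(H) − z(FA) = 1.3532 − (-0.4733) = 1.8265

d′ = 1.83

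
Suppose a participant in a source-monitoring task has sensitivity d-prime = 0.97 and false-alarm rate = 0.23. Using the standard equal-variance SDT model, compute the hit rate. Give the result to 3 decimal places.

hit rate = 0.591

z(false-alarm rate) = z(0.23) = -0.7388
z(H) = z(FA) + d' = -0.7388 + 0.97 = 0.2312
hit rate = Φ(0.2312) = 0.5914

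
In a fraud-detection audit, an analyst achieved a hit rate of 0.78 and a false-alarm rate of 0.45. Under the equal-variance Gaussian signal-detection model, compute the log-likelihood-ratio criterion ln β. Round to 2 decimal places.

z(0.78) = 0.772, z(0.45) = -0.126
ln β = −½·[z(H)² − z(FA)²] = −0.5 × (0.596 − 0.016) = -0.290

ln β = -0.29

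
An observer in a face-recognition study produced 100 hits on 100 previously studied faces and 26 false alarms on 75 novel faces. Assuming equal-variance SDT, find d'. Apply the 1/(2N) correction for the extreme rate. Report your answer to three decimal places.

The hit rate is 100/100 = 1, so apply the 1/(2N) correction: H → 1 − 1/(2·100) = 0.99500.
z(H) = z(0.99500) = 2.5758
z(FA) = z(0.34667) = -0.3943
d' = 2.5758 − (-0.3943) = 2.9701

d' = 2.970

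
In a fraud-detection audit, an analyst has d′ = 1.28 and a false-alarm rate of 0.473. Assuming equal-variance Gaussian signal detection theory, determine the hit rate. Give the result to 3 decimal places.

hit rate = 0.887

z(false-alarm rate) = z(0.473) = -0.0677
z(H) = z(FA) + d' = -0.0677 + 1.28 = 1.2123
hit rate = Φ(1.2123) = 0.8873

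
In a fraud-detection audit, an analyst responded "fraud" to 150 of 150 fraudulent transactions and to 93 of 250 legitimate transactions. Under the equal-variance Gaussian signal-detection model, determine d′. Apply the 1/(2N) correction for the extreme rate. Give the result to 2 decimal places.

d′ = 3.04

The hit rate is 150/150 = 1, so apply the 1/(2N) correction: H → 1 − 1/(2·150) = 0.99667.
z(H) = z(0.99667) = 2.713
z(FA) = z(0.37200) = -0.327
d' = 2.713 − (-0.327) = 3.040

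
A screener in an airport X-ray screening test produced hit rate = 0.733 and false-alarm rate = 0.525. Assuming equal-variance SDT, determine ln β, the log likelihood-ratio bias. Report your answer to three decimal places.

z(H) = z(0.733) = 0.6219
z(FA) = z(0.525) = 0.0627
ln β = −½·[z(H)² − z(FA)²] = −0.5 × (0.3868 − 0.0039) = -0.19145

ln β = -0.191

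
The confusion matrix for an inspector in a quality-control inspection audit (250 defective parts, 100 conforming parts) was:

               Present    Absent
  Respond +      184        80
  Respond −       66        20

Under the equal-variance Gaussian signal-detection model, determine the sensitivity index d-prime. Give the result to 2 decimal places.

d-prime = -0.21

H = 184/250 = 0.7360
FA = 80/100 = 0.8000
Φ⁻¹(H) = Φ⁻¹(0.7360) = 0.631
Φ⁻¹(FA) = Φ⁻¹(0.8000) = 0.842
d' = z(H) − z(FA) = 0.631 − 0.842 = -0.211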